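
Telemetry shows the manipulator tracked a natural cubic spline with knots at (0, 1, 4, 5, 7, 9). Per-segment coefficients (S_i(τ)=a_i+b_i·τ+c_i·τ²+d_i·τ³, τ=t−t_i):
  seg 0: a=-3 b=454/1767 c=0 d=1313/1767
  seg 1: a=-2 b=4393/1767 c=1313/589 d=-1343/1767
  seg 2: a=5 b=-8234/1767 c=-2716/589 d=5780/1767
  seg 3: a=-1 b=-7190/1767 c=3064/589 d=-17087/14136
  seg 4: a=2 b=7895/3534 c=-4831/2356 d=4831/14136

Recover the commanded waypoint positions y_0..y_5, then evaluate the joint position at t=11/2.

y_0 = S_0(0) = a_0 = -3
y_1 = S_1(0) = a_1 = -2
y_2 = S_2(0) = a_2 = 5
y_3 = S_3(0) = a_3 = -1
y_4 = S_4(0) = a_4 = 2
y_5 = S_4(2) = 1
t_q=11/2 is in segment 3 (τ=1/2); S_3(τ)=-71061/37696

y_0=-3 y_1=-2 y_2=5 y_3=-1 y_4=2 y_5=1
S(11/2) = -71061/37696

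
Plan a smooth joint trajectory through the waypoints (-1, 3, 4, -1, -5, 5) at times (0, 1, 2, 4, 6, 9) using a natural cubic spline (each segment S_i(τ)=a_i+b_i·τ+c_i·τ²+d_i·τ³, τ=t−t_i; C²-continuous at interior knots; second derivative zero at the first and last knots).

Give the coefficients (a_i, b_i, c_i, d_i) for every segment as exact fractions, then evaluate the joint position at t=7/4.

Δ: Δ0=4, Δ1=1, Δ2=-5/2, Δ3=-2, Δ4=10/3
row 1: diag=4, rhs=-18; c'=1/4, d'=-9/2
row 2: denom=6−1·1/4=23/4; d'=(-21−1·-9/2)/(23/4)=-66/23
row 3: denom=8−2·8/23=168/23; d'=(3−2·-66/23)/(168/23)=67/56
row 4: denom=10−2·23/84=397/42; d'=(32−2·67/56)/(397/42)=2487/794
back: M4=2487/794
back: M3=67/56−23/84·2487/794=269/794
back: M2=-66/23−8/23·269/794=-1186/397
back: M1=-9/2−1/4·-1186/397=-1490/397
M: M0=0, M1=-1490/397, M2=-1186/397, M3=269/794, M4=2487/794, M5=0
seg 0: a=-1, c=M0/2=0, d=(M1−M0)/(6·1)=-745/1191, b=Δ0−h0·(2M0+M1)/6=5509/1191
seg 1: a=3, c=M1/2=-745/397, d=(M2−M1)/(6·1)=152/1191, b=Δ1−h1·(2M1+M2)/6=3274/1191
seg 2: a=4, c=M2/2=-593/397, d=(M3−M2)/(6·2)=2641/9528, b=Δ2−h2·(2M2+M3)/6=-740/1191
seg 3: a=-1, c=M3/2=269/1588, d=(M4−M3)/(6·2)=1109/4764, b=Δ3−h3·(2M3+M4)/6=-7789/2382
seg 4: a=-5, c=M4/2=2487/1588, d=(M5−M4)/(6·3)=-829/4764, b=Δ4−h4·(2M4+M5)/6=479/2382
t_q=7/4 → seg 1, τ=3/4; S=3+3274/1191·τ+-745/397·τ²+152/1191·τ³=25789/6352

  seg 0: a=-1 b=5509/1191 c=0 d=-745/1191
  seg 1: a=3 b=3274/1191 c=-745/397 d=152/1191
  seg 2: a=4 b=-740/1191 c=-593/397 d=2641/9528
  seg 3: a=-1 b=-7789/2382 c=269/1588 d=1109/4764
  seg 4: a=-5 b=479/2382 c=2487/1588 d=-829/4764
S(7/4) = 25789/6352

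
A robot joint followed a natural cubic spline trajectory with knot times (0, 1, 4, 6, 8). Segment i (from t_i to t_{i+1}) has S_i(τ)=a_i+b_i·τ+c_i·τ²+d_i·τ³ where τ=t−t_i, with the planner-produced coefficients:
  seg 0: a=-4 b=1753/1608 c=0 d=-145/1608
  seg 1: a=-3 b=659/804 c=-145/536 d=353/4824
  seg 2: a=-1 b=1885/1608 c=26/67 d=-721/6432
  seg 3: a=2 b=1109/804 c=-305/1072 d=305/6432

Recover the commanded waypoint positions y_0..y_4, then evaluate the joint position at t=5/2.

y_0 = S_0(0) = a_0 = -4
y_1 = S_1(0) = a_1 = -3
y_2 = S_2(0) = a_2 = -1
y_3 = S_3(0) = a_3 = 2
y_4 = S_3(2) = 4
t_q=5/2 is in segment 1 (τ=3/2); S_1(τ)=-9143/4288

y_0=-4 y_1=-3 y_2=-1 y_3=2 y_4=4
S(5/2) = -9143/4288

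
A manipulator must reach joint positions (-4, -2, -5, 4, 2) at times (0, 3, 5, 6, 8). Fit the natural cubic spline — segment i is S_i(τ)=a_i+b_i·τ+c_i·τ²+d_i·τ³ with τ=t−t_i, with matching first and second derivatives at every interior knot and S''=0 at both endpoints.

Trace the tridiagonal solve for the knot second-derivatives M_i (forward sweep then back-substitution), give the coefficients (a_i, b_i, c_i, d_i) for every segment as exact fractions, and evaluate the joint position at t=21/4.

Δ: Δ0=2/3, Δ1=-3/2, Δ2=9, Δ3=-1
row 1: diag=10, rhs=-13; c'=1/5, d'=-13/10
row 2: denom=6−2·1/5=28/5; d'=(63−2·-13/10)/(28/5)=82/7
row 3: denom=6−1·5/28=163/28; d'=(-60−1·82/7)/(163/28)=-2008/163
back: M3=-2008/163
back: M2=82/7−5/28·-2008/163=2268/163
back: M1=-13/10−1/5·2268/163=-1331/326
M: M0=0, M1=-1331/326, M2=2268/163, M3=-2008/163, M4=0
seg 0: a=-4, c=M0/2=0, d=(M1−M0)/(6·3)=-1331/5868, b=Δ0−h0·(2M0+M1)/6=5297/1956
seg 1: a=-2, c=M1/2=-1331/652, d=(M2−M1)/(6·2)=5867/3912, b=Δ1−h1·(2M1+M2)/6=-3341/978
seg 2: a=-5, c=M2/2=1134/163, d=(M3−M2)/(6·1)=-2138/489, b=Δ2−h2·(2M2+M3)/6=3137/489
seg 3: a=4, c=M3/2=-1004/163, d=(M4−M3)/(6·2)=502/489, b=Δ3−h3·(2M3+M4)/6=3527/489
t_q=21/4 → seg 2, τ=1/4; S=-5+3137/489·τ+1134/163·τ²+-2138/489·τ³=-15803/5216

  seg 0: a=-4 b=5297/1956 c=0 d=-1331/5868
  seg 1: a=-2 b=-3341/978 c=-1331/652 d=5867/3912
  seg 2: a=-5 b=3137/489 c=1134/163 d=-2138/489
  seg 3: a=4 b=3527/489 c=-1004/163 d=502/489
S(21/4) = -15803/5216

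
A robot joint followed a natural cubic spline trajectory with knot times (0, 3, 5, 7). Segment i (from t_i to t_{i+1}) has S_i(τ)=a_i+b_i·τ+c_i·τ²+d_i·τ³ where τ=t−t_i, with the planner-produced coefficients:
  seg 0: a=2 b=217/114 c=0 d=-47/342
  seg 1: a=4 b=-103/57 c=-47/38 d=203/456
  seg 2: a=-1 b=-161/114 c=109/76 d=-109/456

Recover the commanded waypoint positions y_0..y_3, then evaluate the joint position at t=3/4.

y_0 = S_0(0) = a_0 = 2
y_1 = S_1(0) = a_1 = 4
y_2 = S_2(0) = a_2 = -1
y_3 = S_2(2) = 0
t_q=3/4 is in segment 0 (τ=3/4); S_0(τ)=8195/2432

y_0=2 y_1=4 y_2=-1 y_3=0
S(3/4) = 8195/2432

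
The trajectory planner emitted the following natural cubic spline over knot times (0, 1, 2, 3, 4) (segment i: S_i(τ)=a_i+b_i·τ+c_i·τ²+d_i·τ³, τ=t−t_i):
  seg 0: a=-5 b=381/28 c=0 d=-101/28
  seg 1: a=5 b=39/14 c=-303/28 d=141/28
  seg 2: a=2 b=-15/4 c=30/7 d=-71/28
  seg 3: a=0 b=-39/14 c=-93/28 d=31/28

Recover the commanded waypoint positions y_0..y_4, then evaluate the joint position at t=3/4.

y_0=-5 y_1=5 y_2=2 y_3=0 y_4=-5
S(3/4) = 943/256

y_0 = S_0(0) = a_0 = -5
y_1 = S_1(0) = a_1 = 5
y_2 = S_2(0) = a_2 = 2
y_3 = S_3(0) = a_3 = 0
y_4 = S_3(1) = -5
t_q=3/4 is in segment 0 (τ=3/4); S_0(τ)=943/256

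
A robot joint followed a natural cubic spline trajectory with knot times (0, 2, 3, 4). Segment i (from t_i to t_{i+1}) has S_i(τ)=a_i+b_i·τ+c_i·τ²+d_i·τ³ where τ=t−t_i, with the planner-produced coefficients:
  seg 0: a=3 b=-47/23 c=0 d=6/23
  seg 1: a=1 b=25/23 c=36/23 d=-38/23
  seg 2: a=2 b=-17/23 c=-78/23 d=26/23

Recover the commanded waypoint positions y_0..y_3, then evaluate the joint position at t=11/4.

y_0=3 y_1=1 y_2=2 y_3=-1
S(11/4) = 1471/736

y_0 = S_0(0) = a_0 = 3
y_1 = S_1(0) = a_1 = 1
y_2 = S_2(0) = a_2 = 2
y_3 = S_2(1) = -1
t_q=11/4 is in segment 1 (τ=3/4); S_1(τ)=1471/736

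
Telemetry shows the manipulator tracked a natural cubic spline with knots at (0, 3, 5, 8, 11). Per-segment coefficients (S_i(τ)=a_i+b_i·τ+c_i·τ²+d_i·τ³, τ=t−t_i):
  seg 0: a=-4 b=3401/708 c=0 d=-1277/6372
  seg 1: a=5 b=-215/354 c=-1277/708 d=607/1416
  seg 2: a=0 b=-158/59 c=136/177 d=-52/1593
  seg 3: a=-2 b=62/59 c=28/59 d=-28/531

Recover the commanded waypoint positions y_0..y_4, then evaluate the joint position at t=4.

y_0 = S_0(0) = a_0 = -4
y_1 = S_1(0) = a_1 = 5
y_2 = S_2(0) = a_2 = 0
y_3 = S_3(0) = a_3 = -2
y_4 = S_3(3) = 4
t_q=4 is in segment 1 (τ=1); S_1(τ)=4273/1416

y_0=-4 y_1=5 y_2=0 y_3=-2 y_4=4
S(4) = 4273/1416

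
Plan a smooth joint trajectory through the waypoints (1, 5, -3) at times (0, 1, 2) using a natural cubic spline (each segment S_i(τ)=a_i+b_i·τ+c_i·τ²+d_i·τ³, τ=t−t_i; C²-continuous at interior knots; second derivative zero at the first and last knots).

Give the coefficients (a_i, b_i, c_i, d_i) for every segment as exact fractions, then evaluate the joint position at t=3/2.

Δ: Δ0=4, Δ1=-8
row 1: diag=4, rhs=-72; c'=1/4, d'=-18
back: M1=-18
M: M0=0, M1=-18, M2=0
seg 0: a=1, c=M0/2=0, d=(M1−M0)/(6·1)=-3, b=Δ0−h0·(2M0+M1)/6=7
seg 1: a=5, c=M1/2=-9, d=(M2−M1)/(6·1)=3, b=Δ1−h1·(2M1+M2)/6=-2
t_q=3/2 → seg 1, τ=1/2; S=5+-2·τ+-9·τ²+3·τ³=17/8

  seg 0: a=1 b=7 c=0 d=-3
  seg 1: a=5 b=-2 c=-9 d=3
S(3/2) = 17/8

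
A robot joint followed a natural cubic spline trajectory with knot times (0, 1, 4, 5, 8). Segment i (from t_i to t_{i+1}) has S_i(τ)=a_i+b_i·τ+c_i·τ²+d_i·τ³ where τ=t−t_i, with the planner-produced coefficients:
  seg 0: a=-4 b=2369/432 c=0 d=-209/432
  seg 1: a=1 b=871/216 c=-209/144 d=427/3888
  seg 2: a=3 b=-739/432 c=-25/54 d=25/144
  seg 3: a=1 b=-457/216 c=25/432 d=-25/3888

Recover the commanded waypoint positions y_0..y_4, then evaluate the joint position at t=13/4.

y_0=-4 y_1=1 y_2=3 y_3=1 y_4=-5
S(13/4) = 12215/3072

y_0 = S_0(0) = a_0 = -4
y_1 = S_1(0) = a_1 = 1
y_2 = S_2(0) = a_2 = 3
y_3 = S_3(0) = a_3 = 1
y_4 = S_3(3) = -5
t_q=13/4 is in segment 1 (τ=9/4); S_1(τ)=12215/3072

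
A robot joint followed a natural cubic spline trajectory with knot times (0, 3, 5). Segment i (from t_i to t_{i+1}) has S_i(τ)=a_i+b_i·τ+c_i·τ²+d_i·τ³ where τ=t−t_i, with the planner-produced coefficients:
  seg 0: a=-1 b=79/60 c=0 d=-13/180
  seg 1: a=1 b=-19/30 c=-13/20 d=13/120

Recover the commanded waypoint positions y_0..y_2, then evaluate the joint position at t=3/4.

y_0=-1 y_1=1 y_2=-2
S(3/4) = -11/256

y_0 = S_0(0) = a_0 = -1
y_1 = S_1(0) = a_1 = 1
y_2 = S_1(2) = -2
t_q=3/4 is in segment 0 (τ=3/4); S_0(τ)=-11/256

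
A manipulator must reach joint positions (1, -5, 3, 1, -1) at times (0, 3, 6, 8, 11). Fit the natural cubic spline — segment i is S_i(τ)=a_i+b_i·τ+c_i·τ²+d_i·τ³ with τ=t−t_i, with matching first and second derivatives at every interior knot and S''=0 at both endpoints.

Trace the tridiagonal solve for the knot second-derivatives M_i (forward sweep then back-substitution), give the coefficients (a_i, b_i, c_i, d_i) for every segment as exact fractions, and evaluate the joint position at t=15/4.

Δ: Δ0=-2, Δ1=8/3, Δ2=-1, Δ3=-2/3
row 1: diag=12, rhs=28; c'=1/4, d'=7/3
row 2: denom=10−3·1/4=37/4; d'=(-22−3·7/3)/(37/4)=-116/37
row 3: denom=10−2·8/37=354/37; d'=(2−2·-116/37)/(354/37)=51/59
back: M3=51/59
back: M2=-116/37−8/37·51/59=-196/59
back: M1=7/3−1/4·-196/59=560/177
M: M0=0, M1=560/177, M2=-196/59, M3=51/59, M4=0
seg 0: a=1, c=M0/2=0, d=(M1−M0)/(6·3)=280/1593, b=Δ0−h0·(2M0+M1)/6=-634/177
seg 1: a=-5, c=M1/2=280/177, d=(M2−M1)/(6·3)=-574/1593, b=Δ1−h1·(2M1+M2)/6=206/177
seg 2: a=3, c=M2/2=-98/59, d=(M3−M2)/(6·2)=247/708, b=Δ2−h2·(2M2+M3)/6=164/177
seg 3: a=1, c=M3/2=51/118, d=(M4−M3)/(6·3)=-17/354, b=Δ3−h3·(2M3+M4)/6=-271/177
t_q=15/4 → seg 1, τ=3/4; S=-5+206/177·τ+280/177·τ²+-574/1593·τ³=-6399/1888

  seg 0: a=1 b=-634/177 c=0 d=280/1593
  seg 1: a=-5 b=206/177 c=280/177 d=-574/1593
  seg 2: a=3 b=164/177 c=-98/59 d=247/708
  seg 3: a=1 b=-271/177 c=51/118 d=-17/354
S(15/4) = -6399/1888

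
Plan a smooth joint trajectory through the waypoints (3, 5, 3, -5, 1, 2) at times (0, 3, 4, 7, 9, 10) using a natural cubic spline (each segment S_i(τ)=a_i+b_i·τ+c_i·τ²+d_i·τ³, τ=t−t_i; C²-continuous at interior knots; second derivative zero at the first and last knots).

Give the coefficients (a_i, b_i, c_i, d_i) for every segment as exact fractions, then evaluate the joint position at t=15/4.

  seg 0: a=3 b=2381/1548 c=0 d=-1349/13932
  seg 1: a=5 b=-833/774 c=-1349/1548 d=-9/172
  seg 2: a=3 b=-4607/1548 c=-398/387 d=5255/13932
  seg 3: a=-5 b=803/774 c=407/172 d=-268/387
  seg 4: a=1 b=1697/774 c=-923/516 d=923/1548
S(15/4) = 121547/33024

Δ: Δ0=2/3, Δ1=-2, Δ2=-8/3, Δ3=3, Δ4=1
row 1: diag=8, rhs=-16; c'=1/8, d'=-2
row 2: denom=8−1·1/8=63/8; d'=(-4−1·-2)/(63/8)=-16/63
row 3: denom=10−3·8/21=62/7; d'=(34−3·-16/63)/(62/7)=365/93
row 4: denom=6−2·7/31=172/31; d'=(-12−2·365/93)/(172/31)=-923/258
back: M4=-923/258
back: M3=365/93−7/31·-923/258=407/86
back: M2=-16/63−8/21·407/86=-796/387
back: M1=-2−1/8·-796/387=-1349/774
M: M0=0, M1=-1349/774, M2=-796/387, M3=407/86, M4=-923/258, M5=0
seg 0: a=3, c=M0/2=0, d=(M1−M0)/(6·3)=-1349/13932, b=Δ0−h0·(2M0+M1)/6=2381/1548
seg 1: a=5, c=M1/2=-1349/1548, d=(M2−M1)/(6·1)=-9/172, b=Δ1−h1·(2M1+M2)/6=-833/774
seg 2: a=3, c=M2/2=-398/387, d=(M3−M2)/(6·3)=5255/13932, b=Δ2−h2·(2M2+M3)/6=-4607/1548
seg 3: a=-5, c=M3/2=407/172, d=(M4−M3)/(6·2)=-268/387, b=Δ3−h3·(2M3+M4)/6=803/774
seg 4: a=1, c=M4/2=-923/516, d=(M5−M4)/(6·1)=923/1548, b=Δ4−h4·(2M4+M5)/6=1697/774
t_q=15/4 → seg 1, τ=3/4; S=5+-833/774·τ+-1349/1548·τ²+-9/172·τ³=121547/33024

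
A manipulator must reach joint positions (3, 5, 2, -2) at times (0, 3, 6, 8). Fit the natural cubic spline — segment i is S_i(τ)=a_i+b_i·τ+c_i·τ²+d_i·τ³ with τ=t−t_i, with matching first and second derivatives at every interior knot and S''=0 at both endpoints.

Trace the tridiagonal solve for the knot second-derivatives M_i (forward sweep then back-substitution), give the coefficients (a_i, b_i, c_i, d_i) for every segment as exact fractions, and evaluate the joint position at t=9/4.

Δ: Δ0=2/3, Δ1=-1, Δ2=-2
row 1: diag=12, rhs=-10; c'=1/4, d'=-5/6
row 2: denom=10−3·1/4=37/4; d'=(-6−3·-5/6)/(37/4)=-14/37
back: M2=-14/37
back: M1=-5/6−1/4·-14/37=-82/111
M: M0=0, M1=-82/111, M2=-14/37, M3=0
seg 0: a=3, c=M0/2=0, d=(M1−M0)/(6·3)=-41/999, b=Δ0−h0·(2M0+M1)/6=115/111
seg 1: a=5, c=M1/2=-41/111, d=(M2−M1)/(6·3)=20/999, b=Δ1−h1·(2M1+M2)/6=-8/111
seg 2: a=2, c=M2/2=-7/37, d=(M3−M2)/(6·2)=7/222, b=Δ2−h2·(2M2+M3)/6=-194/111
t_q=9/4 → seg 0, τ=9/4; S=3+115/111·τ+0·τ²+-41/999·τ³=11517/2368

  seg 0: a=3 b=115/111 c=0 d=-41/999
  seg 1: a=5 b=-8/111 c=-41/111 d=20/999
  seg 2: a=2 b=-194/111 c=-7/37 d=7/222
S(9/4) = 11517/2368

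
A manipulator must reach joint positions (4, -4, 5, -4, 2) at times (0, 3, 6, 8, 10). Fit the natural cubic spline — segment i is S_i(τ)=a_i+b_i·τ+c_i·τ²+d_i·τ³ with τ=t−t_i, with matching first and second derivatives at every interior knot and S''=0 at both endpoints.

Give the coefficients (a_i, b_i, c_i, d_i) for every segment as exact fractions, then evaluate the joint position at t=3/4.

Δ: Δ0=-8/3, Δ1=3, Δ2=-9/2, Δ3=3
row 1: diag=12, rhs=34; c'=1/4, d'=17/6
row 2: denom=10−3·1/4=37/4; d'=(-45−3·17/6)/(37/4)=-214/37
row 3: denom=8−2·8/37=280/37; d'=(45−2·-214/37)/(280/37)=299/40
back: M3=299/40
back: M2=-214/37−8/37·299/40=-37/5
back: M1=17/6−1/4·-37/5=281/60
M: M0=0, M1=281/60, M2=-37/5, M3=299/40, M4=0
seg 0: a=4, c=M0/2=0, d=(M1−M0)/(6·3)=281/1080, b=Δ0−h0·(2M0+M1)/6=-601/120
seg 1: a=-4, c=M1/2=281/120, d=(M2−M1)/(6·3)=-145/216, b=Δ1−h1·(2M1+M2)/6=121/60
seg 2: a=5, c=M2/2=-37/10, d=(M3−M2)/(6·2)=119/96, b=Δ2−h2·(2M2+M3)/6=-247/120
seg 3: a=-4, c=M3/2=299/80, d=(M4−M3)/(6·2)=-299/480, b=Δ3−h3·(2M3+M4)/6=-119/60
t_q=3/4 → seg 0, τ=3/4; S=4+-601/120·τ+0·τ²+281/1080·τ³=181/512

  seg 0: a=4 b=-601/120 c=0 d=281/1080
  seg 1: a=-4 b=121/60 c=281/120 d=-145/216
  seg 2: a=5 b=-247/120 c=-37/10 d=119/96
  seg 3: a=-4 b=-119/60 c=299/80 d=-299/480
S(3/4) = 181/512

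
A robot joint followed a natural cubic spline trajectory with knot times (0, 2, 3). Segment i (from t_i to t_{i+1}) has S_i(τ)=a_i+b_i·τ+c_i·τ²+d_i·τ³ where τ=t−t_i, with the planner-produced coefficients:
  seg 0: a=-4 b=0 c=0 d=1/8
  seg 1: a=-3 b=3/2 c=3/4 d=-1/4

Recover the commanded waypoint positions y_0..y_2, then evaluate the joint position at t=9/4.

y_0 = S_0(0) = a_0 = -4
y_1 = S_1(0) = a_1 = -3
y_2 = S_1(1) = -1
t_q=9/4 is in segment 1 (τ=1/4); S_1(τ)=-661/256

y_0=-4 y_1=-3 y_2=-1
S(9/4) = -661/256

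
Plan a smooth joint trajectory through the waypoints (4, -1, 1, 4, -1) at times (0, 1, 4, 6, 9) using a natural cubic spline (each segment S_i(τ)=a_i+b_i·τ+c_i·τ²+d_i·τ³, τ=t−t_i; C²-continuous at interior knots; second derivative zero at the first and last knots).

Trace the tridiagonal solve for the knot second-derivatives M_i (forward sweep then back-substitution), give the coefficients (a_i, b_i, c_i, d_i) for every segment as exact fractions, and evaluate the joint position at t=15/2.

Δ: Δ0=-5, Δ1=2/3, Δ2=3/2, Δ3=-5/3
row 1: diag=8, rhs=34; c'=3/8, d'=17/4
row 2: denom=10−3·3/8=71/8; d'=(5−3·17/4)/(71/8)=-62/71
row 3: denom=10−2·16/71=678/71; d'=(-19−2·-62/71)/(678/71)=-1225/678
back: M3=-1225/678
back: M2=-62/71−16/71·-1225/678=-158/339
back: M1=17/4−3/8·-158/339=500/113
M: M0=0, M1=500/113, M2=-158/339, M3=-1225/678, M4=0
seg 0: a=4, c=M0/2=0, d=(M1−M0)/(6·1)=250/339, b=Δ0−h0·(2M0+M1)/6=-1945/339
seg 1: a=-1, c=M1/2=250/113, d=(M2−M1)/(6·3)=-829/3051, b=Δ1−h1·(2M1+M2)/6=-1195/339
seg 2: a=1, c=M2/2=-79/339, d=(M3−M2)/(6·2)=-101/904, b=Δ2−h2·(2M2+M3)/6=818/339
seg 3: a=4, c=M3/2=-1225/1356, d=(M4−M3)/(6·3)=1225/12204, b=Δ3−h3·(2M3+M4)/6=95/678
t_q=15/2 → seg 3, τ=3/2; S=4+95/678·τ+-1225/1356·τ²+1225/12204·τ³=9099/3616

  seg 0: a=4 b=-1945/339 c=0 d=250/339
  seg 1: a=-1 b=-1195/339 c=250/113 d=-829/3051
  seg 2: a=1 b=818/339 c=-79/339 d=-101/904
  seg 3: a=4 b=95/678 c=-1225/1356 d=1225/12204
S(15/2) = 9099/3616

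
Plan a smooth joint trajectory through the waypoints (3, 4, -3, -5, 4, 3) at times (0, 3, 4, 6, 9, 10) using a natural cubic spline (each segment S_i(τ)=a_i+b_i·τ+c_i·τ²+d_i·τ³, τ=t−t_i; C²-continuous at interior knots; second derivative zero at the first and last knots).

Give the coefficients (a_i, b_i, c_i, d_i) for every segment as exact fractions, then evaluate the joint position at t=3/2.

Δ: Δ0=1/3, Δ1=-7, Δ2=-1, Δ3=3, Δ4=-1
row 1: diag=8, rhs=-44; c'=1/8, d'=-11/2
row 2: denom=6−1·1/8=47/8; d'=(36−1·-11/2)/(47/8)=332/47
row 3: denom=10−2·16/47=438/47; d'=(24−2·332/47)/(438/47)=232/219
row 4: denom=8−3·47/146=1027/146; d'=(-24−3·232/219)/(1027/146)=-3968/1027
back: M4=-3968/1027
back: M3=232/219−47/146·-3968/1027=7096/3081
back: M2=332/47−16/47·7096/3081=19348/3081
back: M1=-11/2−1/8·19348/3081=-19364/3081
M: M0=0, M1=-19364/3081, M2=19348/3081, M3=7096/3081, M4=-3968/1027, M5=0
seg 0: a=3, c=M0/2=0, d=(M1−M0)/(6·3)=-9682/27729, b=Δ0−h0·(2M0+M1)/6=10709/3081
seg 1: a=4, c=M1/2=-9682/3081, d=(M2−M1)/(6·1)=6452/3081, b=Δ1−h1·(2M1+M2)/6=-18337/3081
seg 2: a=-3, c=M2/2=9674/3081, d=(M3−M2)/(6·2)=-1021/3081, b=Δ2−h2·(2M2+M3)/6=-6115/1027
seg 3: a=-5, c=M3/2=3548/3081, d=(M4−M3)/(6·3)=-9500/27729, b=Δ3−h3·(2M3+M4)/6=623/237
seg 4: a=4, c=M4/2=-1984/1027, d=(M5−M4)/(6·1)=1984/3081, b=Δ4−h4·(2M4+M5)/6=887/3081
t_q=3/2 → seg 0, τ=3/2; S=3+10709/3081·τ+0·τ²+-9682/27729·τ³=28901/4108

  seg 0: a=3 b=10709/3081 c=0 d=-9682/27729
  seg 1: a=4 b=-18337/3081 c=-9682/3081 d=6452/3081
  seg 2: a=-3 b=-6115/1027 c=9674/3081 d=-1021/3081
  seg 3: a=-5 b=623/237 c=3548/3081 d=-9500/27729
  seg 4: a=4 b=887/3081 c=-1984/1027 d=1984/3081
S(3/2) = 28901/4108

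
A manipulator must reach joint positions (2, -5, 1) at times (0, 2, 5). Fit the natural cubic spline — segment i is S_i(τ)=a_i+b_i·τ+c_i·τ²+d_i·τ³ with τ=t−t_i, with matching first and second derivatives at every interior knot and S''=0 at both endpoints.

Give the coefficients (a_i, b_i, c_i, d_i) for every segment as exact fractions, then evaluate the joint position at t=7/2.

  seg 0: a=2 b=-23/5 c=0 d=11/40
  seg 1: a=-5 b=-13/10 c=33/20 d=-11/60
S(7/2) = -617/160

Δ: Δ0=-7/2, Δ1=2
row 1: diag=10, rhs=33; c'=3/10, d'=33/10
back: M1=33/10
M: M0=0, M1=33/10, M2=0
seg 0: a=2, c=M0/2=0, d=(M1−M0)/(6·2)=11/40, b=Δ0−h0·(2M0+M1)/6=-23/5
seg 1: a=-5, c=M1/2=33/20, d=(M2−M1)/(6·3)=-11/60, b=Δ1−h1·(2M1+M2)/6=-13/10
t_q=7/2 → seg 1, τ=3/2; S=-5+-13/10·τ+33/20·τ²+-11/60·τ³=-617/160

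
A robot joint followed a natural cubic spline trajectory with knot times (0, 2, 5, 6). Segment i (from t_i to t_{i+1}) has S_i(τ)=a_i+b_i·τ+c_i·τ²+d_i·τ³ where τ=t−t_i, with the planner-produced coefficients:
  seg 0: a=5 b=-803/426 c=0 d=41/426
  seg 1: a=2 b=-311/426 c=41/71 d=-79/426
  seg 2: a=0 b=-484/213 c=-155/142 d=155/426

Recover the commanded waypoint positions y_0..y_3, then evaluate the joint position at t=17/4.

y_0 = S_0(0) = a_0 = 5
y_1 = S_1(0) = a_1 = 2
y_2 = S_2(0) = a_2 = 0
y_3 = S_2(1) = -3
t_q=17/4 is in segment 1 (τ=9/4); S_1(τ)=10619/9088

y_0=5 y_1=2 y_2=0 y_3=-3
S(17/4) = 10619/9088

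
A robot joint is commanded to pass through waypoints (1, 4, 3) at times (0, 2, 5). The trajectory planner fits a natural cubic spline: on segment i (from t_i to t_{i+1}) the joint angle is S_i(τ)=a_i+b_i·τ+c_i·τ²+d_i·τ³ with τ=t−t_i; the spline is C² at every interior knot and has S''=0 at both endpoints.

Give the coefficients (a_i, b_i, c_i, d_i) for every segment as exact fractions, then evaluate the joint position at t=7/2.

  seg 0: a=1 b=28/15 c=0 d=-11/120
  seg 1: a=4 b=23/30 c=-11/20 d=11/180
S(7/2) = 659/160

Δ: Δ0=3/2, Δ1=-1/3
row 1: diag=10, rhs=-11; c'=3/10, d'=-11/10
back: M1=-11/10
M: M0=0, M1=-11/10, M2=0
seg 0: a=1, c=M0/2=0, d=(M1−M0)/(6·2)=-11/120, b=Δ0−h0·(2M0+M1)/6=28/15
seg 1: a=4, c=M1/2=-11/20, d=(M2−M1)/(6·3)=11/180, b=Δ1−h1·(2M1+M2)/6=23/30
t_q=7/2 → seg 1, τ=3/2; S=4+23/30·τ+-11/20·τ²+11/180·τ³=659/160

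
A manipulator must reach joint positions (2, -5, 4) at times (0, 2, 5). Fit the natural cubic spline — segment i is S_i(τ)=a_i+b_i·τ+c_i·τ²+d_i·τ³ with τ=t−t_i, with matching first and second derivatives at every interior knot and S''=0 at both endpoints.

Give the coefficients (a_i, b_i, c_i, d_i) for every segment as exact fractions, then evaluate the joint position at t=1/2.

Δ: Δ0=-7/2, Δ1=3
row 1: diag=10, rhs=39; c'=3/10, d'=39/10
back: M1=39/10
M: M0=0, M1=39/10, M2=0
seg 0: a=2, c=M0/2=0, d=(M1−M0)/(6·2)=13/40, b=Δ0−h0·(2M0+M1)/6=-24/5
seg 1: a=-5, c=M1/2=39/20, d=(M2−M1)/(6·3)=-13/60, b=Δ1−h1·(2M1+M2)/6=-9/10
t_q=1/2 → seg 0, τ=1/2; S=2+-24/5·τ+0·τ²+13/40·τ³=-23/64

  seg 0: a=2 b=-24/5 c=0 d=13/40
  seg 1: a=-5 b=-9/10 c=39/20 d=-13/60
S(1/2) = -23/64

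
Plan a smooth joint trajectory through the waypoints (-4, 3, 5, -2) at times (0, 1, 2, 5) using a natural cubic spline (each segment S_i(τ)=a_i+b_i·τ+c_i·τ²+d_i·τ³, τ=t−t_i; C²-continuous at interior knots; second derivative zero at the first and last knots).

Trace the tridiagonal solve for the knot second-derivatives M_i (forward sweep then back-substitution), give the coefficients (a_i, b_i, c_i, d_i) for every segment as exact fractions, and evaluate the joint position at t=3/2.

  seg 0: a=-4 b=758/93 c=0 d=-107/93
  seg 1: a=3 b=437/93 c=-107/31 d=70/93
  seg 2: a=5 b=5/93 c=-37/31 d=37/279
S(3/2) = 142/31

Δ: Δ0=7, Δ1=2, Δ2=-7/3
row 1: diag=4, rhs=-30; c'=1/4, d'=-15/2
row 2: denom=8−1·1/4=31/4; d'=(-26−1·-15/2)/(31/4)=-74/31
back: M2=-74/31
back: M1=-15/2−1/4·-74/31=-214/31
M: M0=0, M1=-214/31, M2=-74/31, M3=0
seg 0: a=-4, c=M0/2=0, d=(M1−M0)/(6·1)=-107/93, b=Δ0−h0·(2M0+M1)/6=758/93
seg 1: a=3, c=M1/2=-107/31, d=(M2−M1)/(6·1)=70/93, b=Δ1−h1·(2M1+M2)/6=437/93
seg 2: a=5, c=M2/2=-37/31, d=(M3−M2)/(6·3)=37/279, b=Δ2−h2·(2M2+M3)/6=5/93
t_q=3/2 → seg 1, τ=1/2; S=3+437/93·τ+-107/31·τ²+70/93·τ³=142/31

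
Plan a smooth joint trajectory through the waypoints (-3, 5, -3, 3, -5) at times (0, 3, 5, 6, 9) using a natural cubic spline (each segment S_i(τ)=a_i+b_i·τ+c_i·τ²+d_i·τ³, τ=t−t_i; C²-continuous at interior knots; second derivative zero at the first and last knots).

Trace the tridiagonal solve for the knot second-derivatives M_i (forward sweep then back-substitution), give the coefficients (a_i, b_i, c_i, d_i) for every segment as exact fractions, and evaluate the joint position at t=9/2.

  seg 0: a=-3 b=440/73 c=0 d=-736/1971
  seg 1: a=5 b=-296/73 c=-736/219 d=371/219
  seg 2: a=-3 b=620/219 c=1490/219 d=-796/219
  seg 3: a=3 b=404/73 c=-898/219 d=898/1971
S(9/2) = -1709/584

Δ: Δ0=8/3, Δ1=-4, Δ2=6, Δ3=-8/3
row 1: diag=10, rhs=-40; c'=1/5, d'=-4
row 2: denom=6−2·1/5=28/5; d'=(60−2·-4)/(28/5)=85/7
row 3: denom=8−1·5/28=219/28; d'=(-52−1·85/7)/(219/28)=-1796/219
back: M3=-1796/219
back: M2=85/7−5/28·-1796/219=2980/219
back: M1=-4−1/5·2980/219=-1472/219
M: M0=0, M1=-1472/219, M2=2980/219, M3=-1796/219, M4=0
seg 0: a=-3, c=M0/2=0, d=(M1−M0)/(6·3)=-736/1971, b=Δ0−h0·(2M0+M1)/6=440/73
seg 1: a=5, c=M1/2=-736/219, d=(M2−M1)/(6·2)=371/219, b=Δ1−h1·(2M1+M2)/6=-296/73
seg 2: a=-3, c=M2/2=1490/219, d=(M3−M2)/(6·1)=-796/219, b=Δ2−h2·(2M2+M3)/6=620/219
seg 3: a=3, c=M3/2=-898/219, d=(M4−M3)/(6·3)=898/1971, b=Δ3−h3·(2M3+M4)/6=404/73
t_q=9/2 → seg 1, τ=3/2; S=5+-296/73·τ+-736/219·τ²+371/219·τ³=-1709/584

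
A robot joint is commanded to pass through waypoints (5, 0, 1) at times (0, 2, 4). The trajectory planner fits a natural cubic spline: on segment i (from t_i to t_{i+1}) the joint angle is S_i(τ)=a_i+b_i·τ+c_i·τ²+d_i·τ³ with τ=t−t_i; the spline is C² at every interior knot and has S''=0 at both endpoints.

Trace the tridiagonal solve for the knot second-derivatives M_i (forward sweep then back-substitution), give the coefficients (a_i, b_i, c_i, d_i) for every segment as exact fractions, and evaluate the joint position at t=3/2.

Δ: Δ0=-5/2, Δ1=1/2
row 1: diag=8, rhs=18; c'=1/4, d'=9/4
back: M1=9/4
M: M0=0, M1=9/4, M2=0
seg 0: a=5, c=M0/2=0, d=(M1−M0)/(6·2)=3/16, b=Δ0−h0·(2M0+M1)/6=-13/4
seg 1: a=0, c=M1/2=9/8, d=(M2−M1)/(6·2)=-3/16, b=Δ1−h1·(2M1+M2)/6=-1
t_q=3/2 → seg 0, τ=3/2; S=5+-13/4·τ+0·τ²+3/16·τ³=97/128

  seg 0: a=5 b=-13/4 c=0 d=3/16
  seg 1: a=0 b=-1 c=9/8 d=-3/16
S(3/2) = 97/128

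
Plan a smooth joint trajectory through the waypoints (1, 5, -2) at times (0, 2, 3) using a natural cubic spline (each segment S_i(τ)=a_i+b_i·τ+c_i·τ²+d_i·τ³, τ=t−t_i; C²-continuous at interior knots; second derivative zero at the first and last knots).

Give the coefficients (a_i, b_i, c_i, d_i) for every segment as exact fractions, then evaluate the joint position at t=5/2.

Δ: Δ0=2, Δ1=-7
row 1: diag=6, rhs=-54; c'=1/6, d'=-9
back: M1=-9
M: M0=0, M1=-9, M2=0
seg 0: a=1, c=M0/2=0, d=(M1−M0)/(6·2)=-3/4, b=Δ0−h0·(2M0+M1)/6=5
seg 1: a=5, c=M1/2=-9/2, d=(M2−M1)/(6·1)=3/2, b=Δ1−h1·(2M1+M2)/6=-4
t_q=5/2 → seg 1, τ=1/2; S=5+-4·τ+-9/2·τ²+3/2·τ³=33/16

  seg 0: a=1 b=5 c=0 d=-3/4
  seg 1: a=5 b=-4 c=-9/2 d=3/2
S(5/2) = 33/16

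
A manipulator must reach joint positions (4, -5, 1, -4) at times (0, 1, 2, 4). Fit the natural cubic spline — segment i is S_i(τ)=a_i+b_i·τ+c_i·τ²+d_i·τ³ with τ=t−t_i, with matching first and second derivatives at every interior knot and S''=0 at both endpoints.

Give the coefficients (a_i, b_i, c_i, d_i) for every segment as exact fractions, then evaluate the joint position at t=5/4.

  seg 0: a=4 b=-611/46 c=0 d=197/46
  seg 1: a=-5 b=-10/23 c=591/46 d=-295/46
  seg 2: a=1 b=277/46 c=-147/23 d=49/46
S(5/4) = -12971/2944

Δ: Δ0=-9, Δ1=6, Δ2=-5/2
row 1: diag=4, rhs=90; c'=1/4, d'=45/2
row 2: denom=6−1·1/4=23/4; d'=(-51−1·45/2)/(23/4)=-294/23
back: M2=-294/23
back: M1=45/2−1/4·-294/23=591/23
M: M0=0, M1=591/23, M2=-294/23, M3=0
seg 0: a=4, c=M0/2=0, d=(M1−M0)/(6·1)=197/46, b=Δ0−h0·(2M0+M1)/6=-611/46
seg 1: a=-5, c=M1/2=591/46, d=(M2−M1)/(6·1)=-295/46, b=Δ1−h1·(2M1+M2)/6=-10/23
seg 2: a=1, c=M2/2=-147/23, d=(M3−M2)/(6·2)=49/46, b=Δ2−h2·(2M2+M3)/6=277/46
t_q=5/4 → seg 1, τ=1/4; S=-5+-10/23·τ+591/46·τ²+-295/46·τ³=-12971/2944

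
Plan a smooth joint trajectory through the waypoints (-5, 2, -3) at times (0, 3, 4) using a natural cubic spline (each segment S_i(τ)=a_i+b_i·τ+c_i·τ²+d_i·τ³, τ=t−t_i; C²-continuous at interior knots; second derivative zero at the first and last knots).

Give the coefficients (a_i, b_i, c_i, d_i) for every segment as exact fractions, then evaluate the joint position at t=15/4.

Δ: Δ0=7/3, Δ1=-5
row 1: diag=8, rhs=-44; c'=1/8, d'=-11/2
back: M1=-11/2
M: M0=0, M1=-11/2, M2=0
seg 0: a=-5, c=M0/2=0, d=(M1−M0)/(6·3)=-11/36, b=Δ0−h0·(2M0+M1)/6=61/12
seg 1: a=2, c=M1/2=-11/4, d=(M2−M1)/(6·1)=11/12, b=Δ1−h1·(2M1+M2)/6=-19/6
t_q=15/4 → seg 1, τ=3/4; S=2+-19/6·τ+-11/4·τ²+11/12·τ³=-393/256

  seg 0: a=-5 b=61/12 c=0 d=-11/36
  seg 1: a=2 b=-19/6 c=-11/4 d=11/12
S(15/4) = -393/256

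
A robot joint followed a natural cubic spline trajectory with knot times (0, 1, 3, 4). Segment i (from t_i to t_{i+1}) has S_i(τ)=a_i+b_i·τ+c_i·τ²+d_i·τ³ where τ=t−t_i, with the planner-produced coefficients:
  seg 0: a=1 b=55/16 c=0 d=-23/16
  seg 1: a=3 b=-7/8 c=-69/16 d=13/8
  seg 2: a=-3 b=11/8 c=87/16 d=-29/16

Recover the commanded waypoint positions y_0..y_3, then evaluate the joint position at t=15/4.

y_0 = S_0(0) = a_0 = 1
y_1 = S_1(0) = a_1 = 3
y_2 = S_2(0) = a_2 = -3
y_3 = S_2(1) = 2
t_q=15/4 is in segment 2 (τ=3/4); S_2(τ)=333/1024

y_0=1 y_1=3 y_2=-3 y_3=2
S(15/4) = 333/1024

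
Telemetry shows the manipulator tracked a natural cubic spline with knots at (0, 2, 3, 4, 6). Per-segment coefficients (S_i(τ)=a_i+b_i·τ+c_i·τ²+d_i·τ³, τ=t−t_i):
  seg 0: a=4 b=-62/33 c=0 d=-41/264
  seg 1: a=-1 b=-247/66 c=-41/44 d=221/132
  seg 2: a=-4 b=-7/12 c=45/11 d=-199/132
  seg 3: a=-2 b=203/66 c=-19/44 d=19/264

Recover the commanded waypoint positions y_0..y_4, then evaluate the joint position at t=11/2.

y_0=4 y_1=-1 y_2=-4 y_3=-2 y_4=3
S(11/2) = 1327/704

y_0 = S_0(0) = a_0 = 4
y_1 = S_1(0) = a_1 = -1
y_2 = S_2(0) = a_2 = -4
y_3 = S_3(0) = a_3 = -2
y_4 = S_3(2) = 3
t_q=11/2 is in segment 3 (τ=3/2); S_3(τ)=1327/704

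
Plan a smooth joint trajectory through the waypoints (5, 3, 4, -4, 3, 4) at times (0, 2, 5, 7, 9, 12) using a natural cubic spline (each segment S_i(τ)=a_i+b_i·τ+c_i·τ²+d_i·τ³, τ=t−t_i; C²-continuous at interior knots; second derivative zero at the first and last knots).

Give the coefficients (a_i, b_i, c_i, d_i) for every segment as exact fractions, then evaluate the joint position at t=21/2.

Δ: Δ0=-1, Δ1=1/3, Δ2=-4, Δ3=7/2, Δ4=1/3
row 1: diag=10, rhs=8; c'=3/10, d'=4/5
row 2: denom=10−3·3/10=91/10; d'=(-26−3·4/5)/(91/10)=-284/91
row 3: denom=8−2·20/91=688/91; d'=(45−2·-284/91)/(688/91)=4663/688
row 4: denom=10−2·91/344=1629/172; d'=(-19−2·4663/688)/(1629/172)=-3733/1086
back: M4=-3733/1086
back: M3=4663/688−91/344·-3733/1086=4174/543
back: M2=-284/91−20/91·4174/543=-2612/543
back: M1=4/5−3/10·-2612/543=406/181
M: M0=0, M1=406/181, M2=-2612/543, M3=4174/543, M4=-3733/1086, M5=0
seg 0: a=5, c=M0/2=0, d=(M1−M0)/(6·2)=203/1086, b=Δ0−h0·(2M0+M1)/6=-949/543
seg 1: a=3, c=M1/2=203/181, d=(M2−M1)/(6·3)=-1915/4887, b=Δ1−h1·(2M1+M2)/6=269/543
seg 2: a=4, c=M2/2=-1306/543, d=(M3−M2)/(6·2)=377/362, b=Δ2−h2·(2M2+M3)/6=-1822/543
seg 3: a=-4, c=M3/2=2087/543, d=(M4−M3)/(6·2)=-4027/4344, b=Δ3−h3·(2M3+M4)/6=-260/543
seg 4: a=3, c=M4/2=-3733/2172, d=(M5−M4)/(6·3)=3733/19548, b=Δ4−h4·(2M4+M5)/6=1365/362
t_q=21/2 → seg 4, τ=3/2; S=3+1365/362·τ+-3733/2172·τ²+3733/19548·τ³=31471/5792

  seg 0: a=5 b=-949/543 c=0 d=203/1086
  seg 1: a=3 b=269/543 c=203/181 d=-1915/4887
  seg 2: a=4 b=-1822/543 c=-1306/543 d=377/362
  seg 3: a=-4 b=-260/543 c=2087/543 d=-4027/4344
  seg 4: a=3 b=1365/362 c=-3733/2172 d=3733/19548
S(21/2) = 31471/5792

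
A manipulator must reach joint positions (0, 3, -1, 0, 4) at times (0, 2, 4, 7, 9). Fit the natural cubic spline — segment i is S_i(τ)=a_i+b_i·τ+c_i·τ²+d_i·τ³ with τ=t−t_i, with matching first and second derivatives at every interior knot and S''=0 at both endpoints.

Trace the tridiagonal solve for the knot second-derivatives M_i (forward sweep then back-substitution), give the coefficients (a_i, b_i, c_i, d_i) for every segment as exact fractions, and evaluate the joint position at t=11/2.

  seg 0: a=0 b=5227/2064 c=0 d=-2131/8256
  seg 1: a=3 b=-583/1032 c=-2131/1376 d=3431/8256
  seg 2: a=-1 b=-3659/2064 c=325/344 d=-167/2064
  seg 3: a=0 b=883/516 c=149/688 d=-149/4128
S(11/2) = -9943/5504

Δ: Δ0=3/2, Δ1=-2, Δ2=1/3, Δ3=2
row 1: diag=8, rhs=-21; c'=1/4, d'=-21/8
row 2: denom=10−2·1/4=19/2; d'=(14−2·-21/8)/(19/2)=77/38
row 3: denom=10−3·6/19=172/19; d'=(10−3·77/38)/(172/19)=149/344
back: M3=149/344
back: M2=77/38−6/19·149/344=325/172
back: M1=-21/8−1/4·325/172=-2131/688
M: M0=0, M1=-2131/688, M2=325/172, M3=149/344, M4=0
seg 0: a=0, c=M0/2=0, d=(M1−M0)/(6·2)=-2131/8256, b=Δ0−h0·(2M0+M1)/6=5227/2064
seg 1: a=3, c=M1/2=-2131/1376, d=(M2−M1)/(6·2)=3431/8256, b=Δ1−h1·(2M1+M2)/6=-583/1032
seg 2: a=-1, c=M2/2=325/344, d=(M3−M2)/(6·3)=-167/2064, b=Δ2−h2·(2M2+M3)/6=-3659/2064
seg 3: a=0, c=M3/2=149/688, d=(M4−M3)/(6·2)=-149/4128, b=Δ3−h3·(2M3+M4)/6=883/516
t_q=11/2 → seg 2, τ=3/2; S=-1+-3659/2064·τ+325/344·τ²+-167/2064·τ³=-9943/5504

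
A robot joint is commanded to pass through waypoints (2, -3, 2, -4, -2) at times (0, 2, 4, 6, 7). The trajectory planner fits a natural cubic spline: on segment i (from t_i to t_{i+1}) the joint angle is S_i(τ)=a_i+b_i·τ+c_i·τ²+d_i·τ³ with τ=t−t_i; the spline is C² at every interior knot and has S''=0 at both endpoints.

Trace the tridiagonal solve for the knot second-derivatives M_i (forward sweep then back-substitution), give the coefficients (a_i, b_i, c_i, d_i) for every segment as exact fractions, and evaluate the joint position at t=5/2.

  seg 0: a=2 b=-179/41 c=0 d=153/328
  seg 1: a=-3 b=101/82 c=459/164 d=-355/328
  seg 2: a=2 b=-23/41 c=-303/82 d=203/164
  seg 3: a=-4 b=-20/41 c=153/41 d=-51/41
S(5/2) = -4775/2624

Δ: Δ0=-5/2, Δ1=5/2, Δ2=-3, Δ3=2
row 1: diag=8, rhs=30; c'=1/4, d'=15/4
row 2: denom=8−2·1/4=15/2; d'=(-33−2·15/4)/(15/2)=-27/5
row 3: denom=6−2·4/15=82/15; d'=(30−2·-27/5)/(82/15)=306/41
back: M3=306/41
back: M2=-27/5−4/15·306/41=-303/41
back: M1=15/4−1/4·-303/41=459/82
M: M0=0, M1=459/82, M2=-303/41, M3=306/41, M4=0
seg 0: a=2, c=M0/2=0, d=(M1−M0)/(6·2)=153/328, b=Δ0−h0·(2M0+M1)/6=-179/41
seg 1: a=-3, c=M1/2=459/164, d=(M2−M1)/(6·2)=-355/328, b=Δ1−h1·(2M1+M2)/6=101/82
seg 2: a=2, c=M2/2=-303/82, d=(M3−M2)/(6·2)=203/164, b=Δ2−h2·(2M2+M3)/6=-23/41
seg 3: a=-4, c=M3/2=153/41, d=(M4−M3)/(6·1)=-51/41, b=Δ3−h3·(2M3+M4)/6=-20/41
t_q=5/2 → seg 1, τ=1/2; S=-3+101/82·τ+459/164·τ²+-355/328·τ³=-4775/2624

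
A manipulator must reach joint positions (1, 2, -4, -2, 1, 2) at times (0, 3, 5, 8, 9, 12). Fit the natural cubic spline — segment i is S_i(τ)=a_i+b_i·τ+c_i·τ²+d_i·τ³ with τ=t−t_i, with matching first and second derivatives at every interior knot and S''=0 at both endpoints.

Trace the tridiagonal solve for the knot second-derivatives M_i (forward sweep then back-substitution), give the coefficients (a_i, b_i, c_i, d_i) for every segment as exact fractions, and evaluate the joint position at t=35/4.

  seg 0: a=1 b=1393/888 c=0 d=-1097/7992
  seg 1: a=2 b=-949/444 c=-1097/888 d=119/296
  seg 2: a=-4 b=-1001/444 c=1045/888 d=-541/7992
  seg 3: a=-2 b=2645/888 c=21/37 d=-485/888
  seg 4: a=1 b=1099/444 c=-317/296 d=317/2664
S(35/4) = 6115/18944

Δ: Δ0=1/3, Δ1=-3, Δ2=2/3, Δ3=3, Δ4=1/3
row 1: diag=10, rhs=-20; c'=1/5, d'=-2
row 2: denom=10−2·1/5=48/5; d'=(22−2·-2)/(48/5)=65/24
row 3: denom=8−3·5/16=113/16; d'=(14−3·65/24)/(113/16)=94/113
row 4: denom=8−1·16/113=888/113; d'=(-16−1·94/113)/(888/113)=-317/148
back: M4=-317/148
back: M3=94/113−16/113·-317/148=42/37
back: M2=65/24−5/16·42/37=1045/444
back: M1=-2−1/5·1045/444=-1097/444
M: M0=0, M1=-1097/444, M2=1045/444, M3=42/37, M4=-317/148, M5=0
seg 0: a=1, c=M0/2=0, d=(M1−M0)/(6·3)=-1097/7992, b=Δ0−h0·(2M0+M1)/6=1393/888
seg 1: a=2, c=M1/2=-1097/888, d=(M2−M1)/(6·2)=119/296, b=Δ1−h1·(2M1+M2)/6=-949/444
seg 2: a=-4, c=M2/2=1045/888, d=(M3−M2)/(6·3)=-541/7992, b=Δ2−h2·(2M2+M3)/6=-1001/444
seg 3: a=-2, c=M3/2=21/37, d=(M4−M3)/(6·1)=-485/888, b=Δ3−h3·(2M3+M4)/6=2645/888
seg 4: a=1, c=M4/2=-317/296, d=(M5−M4)/(6·3)=317/2664, b=Δ4−h4·(2M4+M5)/6=1099/444
t_q=35/4 → seg 3, τ=3/4; S=-2+2645/888·τ+21/37·τ²+-485/888·τ³=6115/18944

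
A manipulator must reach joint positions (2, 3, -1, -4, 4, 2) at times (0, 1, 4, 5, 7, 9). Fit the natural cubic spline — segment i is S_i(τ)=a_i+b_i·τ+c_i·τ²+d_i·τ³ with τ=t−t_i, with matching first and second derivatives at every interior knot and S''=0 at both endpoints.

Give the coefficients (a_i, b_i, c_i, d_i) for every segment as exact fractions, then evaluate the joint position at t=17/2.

  seg 0: a=2 b=4111/3534 c=0 d=-577/3534
  seg 1: a=3 b=1190/1767 c=-577/1178 d=-211/3534
  seg 2: a=-1 b=-13703/3534 c=-605/589 d=6731/3534
  seg 3: a=-4 b=-385/1767 c=5521/1178 d=-4555/3534
  seg 4: a=4 b=5411/1767 c=-3589/1178 d=3589/7068
S(17/2) = 65065/18848

Δ: Δ0=1, Δ1=-4/3, Δ2=-3, Δ3=4, Δ4=-1
row 1: diag=8, rhs=-14; c'=3/8, d'=-7/4
row 2: denom=8−3·3/8=55/8; d'=(-10−3·-7/4)/(55/8)=-38/55
row 3: denom=6−1·8/55=322/55; d'=(42−1·-38/55)/(322/55)=1174/161
row 4: denom=8−2·55/161=1178/161; d'=(-30−2·1174/161)/(1178/161)=-3589/589
back: M4=-3589/589
back: M3=1174/161−55/161·-3589/589=5521/589
back: M2=-38/55−8/55·5521/589=-1210/589
back: M1=-7/4−3/8·-1210/589=-577/589
M: M0=0, M1=-577/589, M2=-1210/589, M3=5521/589, M4=-3589/589, M5=0
seg 0: a=2, c=M0/2=0, d=(M1−M0)/(6·1)=-577/3534, b=Δ0−h0·(2M0+M1)/6=4111/3534
seg 1: a=3, c=M1/2=-577/1178, d=(M2−M1)/(6·3)=-211/3534, b=Δ1−h1·(2M1+M2)/6=1190/1767
seg 2: a=-1, c=M2/2=-605/589, d=(M3−M2)/(6·1)=6731/3534, b=Δ2−h2·(2M2+M3)/6=-13703/3534
seg 3: a=-4, c=M3/2=5521/1178, d=(M4−M3)/(6·2)=-4555/3534, b=Δ3−h3·(2M3+M4)/6=-385/1767
seg 4: a=4, c=M4/2=-3589/1178, d=(M5−M4)/(6·2)=3589/7068, b=Δ4−h4·(2M4+M5)/6=5411/1767
t_q=17/2 → seg 4, τ=3/2; S=4+5411/1767·τ+-3589/1178·τ²+3589/7068·τ³=65065/18848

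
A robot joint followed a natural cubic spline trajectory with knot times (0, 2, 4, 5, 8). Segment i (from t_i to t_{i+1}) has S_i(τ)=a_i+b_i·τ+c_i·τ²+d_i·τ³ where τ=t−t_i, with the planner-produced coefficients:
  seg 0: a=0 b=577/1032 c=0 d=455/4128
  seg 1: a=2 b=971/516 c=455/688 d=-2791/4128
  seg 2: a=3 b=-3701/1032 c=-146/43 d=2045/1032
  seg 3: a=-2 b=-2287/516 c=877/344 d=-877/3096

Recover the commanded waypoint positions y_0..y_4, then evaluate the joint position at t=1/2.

y_0 = S_0(0) = a_0 = 0
y_1 = S_1(0) = a_1 = 2
y_2 = S_2(0) = a_2 = 3
y_3 = S_3(0) = a_3 = -2
y_4 = S_3(3) = 0
t_q=1/2 is in segment 0 (τ=1/2); S_0(τ)=3229/11008

y_0=0 y_1=2 y_2=3 y_3=-2 y_4=0
S(1/2) = 3229/11008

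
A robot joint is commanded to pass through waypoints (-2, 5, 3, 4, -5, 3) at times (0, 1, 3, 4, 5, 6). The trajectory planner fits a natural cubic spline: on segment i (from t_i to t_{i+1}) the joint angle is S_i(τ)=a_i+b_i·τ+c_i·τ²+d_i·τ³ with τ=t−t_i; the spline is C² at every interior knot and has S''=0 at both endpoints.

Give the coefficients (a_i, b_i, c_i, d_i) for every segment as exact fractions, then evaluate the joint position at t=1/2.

  seg 0: a=-2 b=2027/228 c=0 d=-431/228
  seg 1: a=5 b=367/114 c=-431/76 d=203/114
  seg 2: a=3 b=217/114 c=381/76 d=-71/12
  seg 3: a=4 b=-1327/228 c=-242/19 d=2179/228
  seg 4: a=-5 b=-299/114 c=1211/76 d=-1211/228
S(1/2) = 1343/608

Δ: Δ0=7, Δ1=-1, Δ2=1, Δ3=-9, Δ4=8
row 1: diag=6, rhs=-48; c'=1/3, d'=-8
row 2: denom=6−2·1/3=16/3; d'=(12−2·-8)/(16/3)=21/4
row 3: denom=4−1·3/16=61/16; d'=(-60−1·21/4)/(61/16)=-1044/61
row 4: denom=4−1·16/61=228/61; d'=(102−1·-1044/61)/(228/61)=1211/38
back: M4=1211/38
back: M3=-1044/61−16/61·1211/38=-484/19
back: M2=21/4−3/16·-484/19=381/38
back: M1=-8−1/3·381/38=-431/38
M: M0=0, M1=-431/38, M2=381/38, M3=-484/19, M4=1211/38, M5=0
seg 0: a=-2, c=M0/2=0, d=(M1−M0)/(6·1)=-431/228, b=Δ0−h0·(2M0+M1)/6=2027/228
seg 1: a=5, c=M1/2=-431/76, d=(M2−M1)/(6·2)=203/114, b=Δ1−h1·(2M1+M2)/6=367/114
seg 2: a=3, c=M2/2=381/76, d=(M3−M2)/(6·1)=-71/12, b=Δ2−h2·(2M2+M3)/6=217/114
seg 3: a=4, c=M3/2=-242/19, d=(M4−M3)/(6·1)=2179/228, b=Δ3−h3·(2M3+M4)/6=-1327/228
seg 4: a=-5, c=M4/2=1211/76, d=(M5−M4)/(6·1)=-1211/228, b=Δ4−h4·(2M4+M5)/6=-299/114
t_q=1/2 → seg 0, τ=1/2; S=-2+2027/228·τ+0·τ²+-431/228·τ³=1343/608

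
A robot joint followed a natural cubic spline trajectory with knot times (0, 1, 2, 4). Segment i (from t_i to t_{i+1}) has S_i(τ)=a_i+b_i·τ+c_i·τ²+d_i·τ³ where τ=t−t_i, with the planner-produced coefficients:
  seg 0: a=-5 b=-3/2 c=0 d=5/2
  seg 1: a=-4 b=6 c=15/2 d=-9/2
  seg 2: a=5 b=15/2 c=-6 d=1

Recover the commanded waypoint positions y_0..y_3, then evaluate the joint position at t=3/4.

y_0=-5 y_1=-4 y_2=5 y_3=4
S(3/4) = -649/128

y_0 = S_0(0) = a_0 = -5
y_1 = S_1(0) = a_1 = -4
y_2 = S_2(0) = a_2 = 5
y_3 = S_2(2) = 4
t_q=3/4 is in segment 0 (τ=3/4); S_0(τ)=-649/128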